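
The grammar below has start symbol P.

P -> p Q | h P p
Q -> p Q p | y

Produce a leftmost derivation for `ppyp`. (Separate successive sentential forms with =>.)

P => pQ => ppQp => ppyp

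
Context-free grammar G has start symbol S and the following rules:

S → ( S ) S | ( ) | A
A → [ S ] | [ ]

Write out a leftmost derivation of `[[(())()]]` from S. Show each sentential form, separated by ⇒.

S ⇒ A ⇒ [S] ⇒ [A] ⇒ [[S]] ⇒ [[(S)S]] ⇒ [[(())S]] ⇒ [[(())()]]

S ⇒ A   [S → A]
A ⇒ [S]   [A → [ S ]]
[S] ⇒ [A]   [S → A]
[A] ⇒ [[S]]   [A → [ S ]]
[[S]] ⇒ [[(S)S]]   [S → ( S ) S]
[[(S)S]] ⇒ [[(())S]]   [S → ( )]
[[(())S]] ⇒ [[(())()]]   [S → ( )]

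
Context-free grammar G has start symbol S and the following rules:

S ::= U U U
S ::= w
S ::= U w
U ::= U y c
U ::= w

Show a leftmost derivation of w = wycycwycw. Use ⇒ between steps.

S ⇒ UUU ⇒ UycUU ⇒ UycycUU ⇒ wycycUU ⇒ wycycUycU ⇒ wycycwycU ⇒ wycycwycw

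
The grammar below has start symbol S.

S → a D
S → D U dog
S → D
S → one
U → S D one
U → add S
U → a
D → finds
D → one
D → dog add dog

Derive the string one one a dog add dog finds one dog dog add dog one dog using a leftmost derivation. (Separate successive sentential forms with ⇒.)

S ⇒ D U dog ⇒ one U dog ⇒ one S D one dog ⇒ one D U dog D one dog ⇒ one one U dog D one dog ⇒ one one S D one dog D one dog ⇒ one one a D D one dog D one dog ⇒ one one a dog add dog D one dog D one dog ⇒ one one a dog add dog finds one dog D one dog ⇒ one one a dog add dog finds one dog dog add dog one dog

S ⇒ D U dog   [S → D U dog]
D U dog ⇒ one U dog   [D → one]
one U dog ⇒ one S D one dog   [U → S D one]
one S D one dog ⇒ one D U dog D one dog   [S → D U dog]
one D U dog D one dog ⇒ one one U dog D one dog   [D → one]
one one U dog D one dog ⇒ one one S D one dog D one dog   [U → S D one]
one one S D one dog D one dog ⇒ one one a D D one dog D one dog   [S → a D]
one one a D D one dog D one dog ⇒ one one a dog add dog D one dog D one dog   [D → dog add dog]
one one a dog add dog D one dog D one dog ⇒ one one a dog add dog finds one dog D one dog   [D → finds]
one one a dog add dog finds one dog D one dog ⇒ one one a dog add dog finds one dog dog add dog one dog   [D → dog add dog]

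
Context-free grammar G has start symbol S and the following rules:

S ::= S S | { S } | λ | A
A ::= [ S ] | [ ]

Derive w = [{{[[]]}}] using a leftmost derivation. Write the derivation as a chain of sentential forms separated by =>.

S => A   [S ::= A]
A => [S]   [A ::= [ S ]]
[S] => [{S}]   [S ::= { S }]
[{S}] => [{{S}}]   [S ::= { S }]
[{{S}}] => [{{A}}]   [S ::= A]
[{{A}}] => [{{[S]}}]   [A ::= [ S ]]
[{{[S]}}] => [{{[A]}}]   [S ::= A]
[{{[A]}}] => [{{[[S]]}}]   [A ::= [ S ]]
[{{[[S]]}}] => [{{[[]]}}]   [S ::= λ]

S => A => [S] => [{S}] => [{{S}}] => [{{A}}] => [{{[S]}}] => [{{[A]}}] => [{{[[S]]}}] => [{{[[]]}}]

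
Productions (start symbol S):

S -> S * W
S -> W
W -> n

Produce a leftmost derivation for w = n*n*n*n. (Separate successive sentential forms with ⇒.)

S ⇒ S*W ⇒ S*W*W ⇒ S*W*W*W ⇒ W*W*W*W ⇒ n*W*W*W ⇒ n*n*W*W ⇒ n*n*n*W ⇒ n*n*n*n

S ⇒ S*W   [S -> S * W]
S*W ⇒ S*W*W   [S -> S * W]
S*W*W ⇒ S*W*W*W   [S -> S * W]
S*W*W*W ⇒ W*W*W*W   [S -> W]
W*W*W*W ⇒ n*W*W*W   [W -> n]
n*W*W*W ⇒ n*n*W*W   [W -> n]
n*n*W*W ⇒ n*n*n*W   [W -> n]
n*n*n*W ⇒ n*n*n*n   [W -> n]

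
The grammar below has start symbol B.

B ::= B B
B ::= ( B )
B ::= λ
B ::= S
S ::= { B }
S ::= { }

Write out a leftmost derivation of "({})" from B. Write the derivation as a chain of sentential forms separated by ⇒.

B ⇒ (B) ⇒ (S) ⇒ ({B}) ⇒ ({})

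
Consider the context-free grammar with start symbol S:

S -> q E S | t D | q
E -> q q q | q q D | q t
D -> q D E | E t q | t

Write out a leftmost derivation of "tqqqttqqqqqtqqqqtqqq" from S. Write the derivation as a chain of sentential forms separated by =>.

S=>tD=>tqDE=>tqqDEE=>tqqEtqEE=>tqqqttqEE=>tqqqttqqqDE=>tqqqttqqqqDEE=>tqqqttqqqqqDEEE=>tqqqttqqqqqtEEE=>tqqqttqqqqqtqqqEE=>tqqqttqqqqqtqqqqtE=>tqqqttqqqqqtqqqqtqqq

S => tD   [S -> t D]
tD => tqDE   [D -> q D E]
tqDE => tqqDEE   [D -> q D E]
tqqDEE => tqqEtqEE   [D -> E t q]
tqqEtqEE => tqqqttqEE   [E -> q t]
tqqqttqEE => tqqqttqqqDE   [E -> q q D]
tqqqttqqqDE => tqqqttqqqqDEE   [D -> q D E]
tqqqttqqqqDEE => tqqqttqqqqqDEEE   [D -> q D E]
tqqqttqqqqqDEEE => tqqqttqqqqqtEEE   [D -> t]
tqqqttqqqqqtEEE => tqqqttqqqqqtqqqEE   [E -> q q q]
tqqqttqqqqqtqqqEE => tqqqttqqqqqtqqqqtE   [E -> q t]
tqqqttqqqqqtqqqqtE => tqqqttqqqqqtqqqqtqqq   [E -> q q q]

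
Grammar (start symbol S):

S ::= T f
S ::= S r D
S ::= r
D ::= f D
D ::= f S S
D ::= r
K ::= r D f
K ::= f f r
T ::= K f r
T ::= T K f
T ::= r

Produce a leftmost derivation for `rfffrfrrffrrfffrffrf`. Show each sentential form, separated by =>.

S => Tf => Kfrf => rDffrf => rfSSffrf => rfTfSffrf => rfTKffSffrf => rfKfrKffSffrf => rfffrfrKffSffrf => rfffrfrrDfffSffrf => rfffrfrrfDfffSffrf => rfffrfrrffSSfffSffrf => rfffrfrrffrSfffSffrf => rfffrfrrffrrfffSffrf => rfffrfrrffrrfffrffrf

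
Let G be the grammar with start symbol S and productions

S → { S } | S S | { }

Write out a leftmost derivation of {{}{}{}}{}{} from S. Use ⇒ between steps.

S ⇒ SS ⇒ SSS ⇒ {S}SS ⇒ {SS}SS ⇒ {SSS}SS ⇒ {{}SS}SS ⇒ {{}{}S}SS ⇒ {{}{}{}}SS ⇒ {{}{}{}}{}S ⇒ {{}{}{}}{}{}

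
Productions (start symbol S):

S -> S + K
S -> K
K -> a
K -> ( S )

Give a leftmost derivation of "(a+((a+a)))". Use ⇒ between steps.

S ⇒ K ⇒ (S) ⇒ (S+K) ⇒ (K+K) ⇒ (a+K) ⇒ (a+(S)) ⇒ (a+(K)) ⇒ (a+((S))) ⇒ (a+((S+K))) ⇒ (a+((K+K))) ⇒ (a+((a+K))) ⇒ (a+((a+a)))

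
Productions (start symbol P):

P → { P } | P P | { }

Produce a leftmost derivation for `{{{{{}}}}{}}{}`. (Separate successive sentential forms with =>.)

P=>PP=>{P}P=>{PP}P=>{{P}P}P=>{{{P}}P}P=>{{{{P}}}P}P=>{{{{{}}}}P}P=>{{{{{}}}}{}}P=>{{{{{}}}}{}}{}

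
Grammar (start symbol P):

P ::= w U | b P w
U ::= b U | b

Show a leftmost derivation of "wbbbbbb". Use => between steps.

P => wU => wbU => wbbU => wbbbU => wbbbbU => wbbbbbU => wbbbbbb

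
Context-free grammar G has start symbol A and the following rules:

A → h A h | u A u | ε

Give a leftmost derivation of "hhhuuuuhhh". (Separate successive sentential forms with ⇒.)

A ⇒ hAh   [A → h A h]
hAh ⇒ hhAhh   [A → h A h]
hhAhh ⇒ hhhAhhh   [A → h A h]
hhhAhhh ⇒ hhhuAuhhh   [A → u A u]
hhhuAuhhh ⇒ hhhuuAuuhhh   [A → u A u]
hhhuuAuuhhh ⇒ hhhuuuuhhh   [A → ε]

A⇒hAh⇒hhAhh⇒hhhAhhh⇒hhhuAuhhh⇒hhhuuAuuhhh⇒hhhuuuuhhh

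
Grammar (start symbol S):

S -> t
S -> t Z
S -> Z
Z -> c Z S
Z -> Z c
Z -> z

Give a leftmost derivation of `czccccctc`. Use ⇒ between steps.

S⇒Z⇒Zc⇒cZSc⇒cZcSc⇒cZccSc⇒cZcccSc⇒cZccccSc⇒cZcccccSc⇒czcccccSc⇒czccccctc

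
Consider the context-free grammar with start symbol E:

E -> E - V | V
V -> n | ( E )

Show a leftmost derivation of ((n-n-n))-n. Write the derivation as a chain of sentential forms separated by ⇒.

E ⇒ E-V ⇒ V-V ⇒ (E)-V ⇒ (V)-V ⇒ ((E))-V ⇒ ((E-V))-V ⇒ ((E-V-V))-V ⇒ ((V-V-V))-V ⇒ ((n-V-V))-V ⇒ ((n-n-V))-V ⇒ ((n-n-n))-V ⇒ ((n-n-n))-n

E ⇒ E-V   [E -> E - V]
E-V ⇒ V-V   [E -> V]
V-V ⇒ (E)-V   [V -> ( E )]
(E)-V ⇒ (V)-V   [E -> V]
(V)-V ⇒ ((E))-V   [V -> ( E )]
((E))-V ⇒ ((E-V))-V   [E -> E - V]
((E-V))-V ⇒ ((E-V-V))-V   [E -> E - V]
((E-V-V))-V ⇒ ((V-V-V))-V   [E -> V]
((V-V-V))-V ⇒ ((n-V-V))-V   [V -> n]
((n-V-V))-V ⇒ ((n-n-V))-V   [V -> n]
((n-n-V))-V ⇒ ((n-n-n))-V   [V -> n]
((n-n-n))-V ⇒ ((n-n-n))-n   [V -> n]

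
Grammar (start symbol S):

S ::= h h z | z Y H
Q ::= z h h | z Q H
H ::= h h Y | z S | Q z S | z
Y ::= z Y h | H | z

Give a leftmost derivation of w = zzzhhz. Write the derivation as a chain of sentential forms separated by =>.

S => zYH => zHH => zzH => zzzS => zzzhhz

S => zYH   [S ::= z Y H]
zYH => zHH   [Y ::= H]
zHH => zzH   [H ::= z]
zzH => zzzS   [H ::= z S]
zzzS => zzzhhz   [S ::= h h z]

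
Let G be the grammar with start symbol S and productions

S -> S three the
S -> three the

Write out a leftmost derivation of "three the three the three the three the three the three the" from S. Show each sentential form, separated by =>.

S => S three the   [S -> S three the]
S three the => S three the three the   [S -> S three the]
S three the three the => S three the three the three the   [S -> S three the]
S three the three the three the => S three the three the three the three the   [S -> S three the]
S three the three the three the three the => S three the three the three the three the three the   [S -> S three the]
S three the three the three the three the three the => three the three the three the three the three the three the   [S -> three the]

S => S three the => S three the three the => S three the three the three the => S three the three the three the three the => S three the three the three the three the three the => three the three the three the three the three the three the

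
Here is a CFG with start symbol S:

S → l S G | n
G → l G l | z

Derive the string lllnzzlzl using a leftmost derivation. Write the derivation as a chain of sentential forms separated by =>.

S=>lSG=>llSGG=>lllSGGG=>lllnGGG=>lllnzGG=>lllnzzG=>lllnzzlGl=>lllnzzlzl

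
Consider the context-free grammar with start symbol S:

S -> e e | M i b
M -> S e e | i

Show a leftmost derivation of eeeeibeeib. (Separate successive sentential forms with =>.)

S=>Mib=>Seeib=>Mibeeib=>Seeibeeib=>eeeeibeeib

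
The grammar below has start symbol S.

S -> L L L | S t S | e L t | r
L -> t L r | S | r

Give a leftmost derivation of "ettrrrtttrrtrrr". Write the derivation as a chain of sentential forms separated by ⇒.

S⇒StS⇒eLttS⇒etLrttS⇒ettLrrttS⇒ettrrrttS⇒ettrrrttLLL⇒ettrrrtttLrLL⇒ettrrrtttrrLL⇒ettrrrtttrrtLrL⇒ettrrrtttrrtSrL⇒ettrrrtttrrtrrL⇒ettrrrtttrrtrrr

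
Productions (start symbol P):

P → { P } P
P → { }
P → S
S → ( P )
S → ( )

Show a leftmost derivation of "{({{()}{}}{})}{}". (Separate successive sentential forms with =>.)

P => {P}P   [P → { P } P]
{P}P => {S}P   [P → S]
{S}P => {(P)}P   [S → ( P )]
{(P)}P => {({P}P)}P   [P → { P } P]
{({P}P)}P => {({{P}P}P)}P   [P → { P } P]
{({{P}P}P)}P => {({{S}P}P)}P   [P → S]
{({{S}P}P)}P => {({{()}P}P)}P   [S → ( )]
{({{()}P}P)}P => {({{()}{}}P)}P   [P → { }]
{({{()}{}}P)}P => {({{()}{}}{})}P   [P → { }]
{({{()}{}}{})}P => {({{()}{}}{})}{}   [P → { }]

P=>{P}P=>{S}P=>{(P)}P=>{({P}P)}P=>{({{P}P}P)}P=>{({{S}P}P)}P=>{({{()}P}P)}P=>{({{()}{}}P)}P=>{({{()}{}}{})}P=>{({{()}{}}{})}{}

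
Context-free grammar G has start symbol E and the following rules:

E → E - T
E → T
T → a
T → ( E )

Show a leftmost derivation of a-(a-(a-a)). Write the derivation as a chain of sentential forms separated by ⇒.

E ⇒ E-T ⇒ T-T ⇒ a-T ⇒ a-(E) ⇒ a-(E-T) ⇒ a-(T-T) ⇒ a-(a-T) ⇒ a-(a-(E)) ⇒ a-(a-(E-T)) ⇒ a-(a-(T-T)) ⇒ a-(a-(a-T)) ⇒ a-(a-(a-a))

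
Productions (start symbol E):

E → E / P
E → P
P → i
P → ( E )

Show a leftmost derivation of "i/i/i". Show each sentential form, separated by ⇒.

E ⇒ E/P   [E → E / P]
E/P ⇒ E/P/P   [E → E / P]
E/P/P ⇒ P/P/P   [E → P]
P/P/P ⇒ i/P/P   [P → i]
i/P/P ⇒ i/i/P   [P → i]
i/i/P ⇒ i/i/i   [P → i]

E⇒E/P⇒E/P/P⇒P/P/P⇒i/P/P⇒i/i/P⇒i/i/i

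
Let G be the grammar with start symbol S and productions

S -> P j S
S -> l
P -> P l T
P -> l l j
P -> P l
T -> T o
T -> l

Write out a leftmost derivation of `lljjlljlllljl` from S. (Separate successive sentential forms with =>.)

S=>PjS=>lljjS=>lljjPjS=>lljjPljS=>lljjPlTljS=>lljjPllTljS=>lljjlljllTljS=>lljjlljlllljS=>lljjlljlllljl

S => PjS   [S -> P j S]
PjS => lljjS   [P -> l l j]
lljjS => lljjPjS   [S -> P j S]
lljjPjS => lljjPljS   [P -> P l]
lljjPljS => lljjPlTljS   [P -> P l T]
lljjPlTljS => lljjPllTljS   [P -> P l]
lljjPllTljS => lljjlljllTljS   [P -> l l j]
lljjlljllTljS => lljjlljlllljS   [T -> l]
lljjlljlllljS => lljjlljlllljl   [S -> l]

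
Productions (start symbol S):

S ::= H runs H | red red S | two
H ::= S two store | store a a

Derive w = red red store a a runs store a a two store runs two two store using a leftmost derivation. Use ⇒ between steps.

S ⇒ red red S ⇒ red red H runs H ⇒ red red S two store runs H ⇒ red red H runs H two store runs H ⇒ red red store a a runs H two store runs H ⇒ red red store a a runs store a a two store runs H ⇒ red red store a a runs store a a two store runs S two store ⇒ red red store a a runs store a a two store runs two two store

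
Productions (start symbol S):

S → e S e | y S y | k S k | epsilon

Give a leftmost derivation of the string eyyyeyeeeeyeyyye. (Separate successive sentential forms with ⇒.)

S ⇒ eSe   [S → e S e]
eSe ⇒ eySye   [S → y S y]
eySye ⇒ eyySyye   [S → y S y]
eyySyye ⇒ eyyySyyye   [S → y S y]
eyyySyyye ⇒ eyyyeSeyyye   [S → e S e]
eyyyeSeyyye ⇒ eyyyeySyeyyye   [S → y S y]
eyyyeySyeyyye ⇒ eyyyeyeSeyeyyye   [S → e S e]
eyyyeyeSeyeyyye ⇒ eyyyeyeeSeeyeyyye   [S → e S e]
eyyyeyeeSeeyeyyye ⇒ eyyyeyeeeeyeyyye   [S → epsilon]

S⇒eSe⇒eySye⇒eyySyye⇒eyyySyyye⇒eyyyeSeyyye⇒eyyyeySyeyyye⇒eyyyeyeSeyeyyye⇒eyyyeyeeSeeyeyyye⇒eyyyeyeeeeyeyyye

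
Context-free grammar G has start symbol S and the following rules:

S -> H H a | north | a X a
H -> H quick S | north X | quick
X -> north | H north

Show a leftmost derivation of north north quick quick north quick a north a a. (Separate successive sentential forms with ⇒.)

S ⇒ H H a ⇒ north X H a ⇒ north north H a ⇒ north north H quick S a ⇒ north north H quick S quick S a ⇒ north north quick quick S quick S a ⇒ north north quick quick north quick S a ⇒ north north quick quick north quick a X a a ⇒ north north quick quick north quick a north a a

S ⇒ H H a   [S -> H H a]
H H a ⇒ north X H a   [H -> north X]
north X H a ⇒ north north H a   [X -> north]
north north H a ⇒ north north H quick S a   [H -> H quick S]
north north H quick S a ⇒ north north H quick S quick S a   [H -> H quick S]
north north H quick S quick S a ⇒ north north quick quick S quick S a   [H -> quick]
north north quick quick S quick S a ⇒ north north quick quick north quick S a   [S -> north]
north north quick quick north quick S a ⇒ north north quick quick north quick a X a a   [S -> a X a]
north north quick quick north quick a X a a ⇒ north north quick quick north quick a north a a   [X -> north]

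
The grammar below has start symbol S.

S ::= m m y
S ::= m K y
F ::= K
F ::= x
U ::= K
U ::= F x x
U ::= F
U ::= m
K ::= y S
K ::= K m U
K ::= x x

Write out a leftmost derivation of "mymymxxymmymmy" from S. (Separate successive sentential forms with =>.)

S => mKy   [S ::= m K y]
mKy => mKmUy   [K ::= K m U]
mKmUy => mySmUy   [K ::= y S]
mySmUy => mymKymUy   [S ::= m K y]
mymKymUy => mymKmUymUy   [K ::= K m U]
mymKmUymUy => mymySmUymUy   [K ::= y S]
mymySmUymUy => mymymKymUymUy   [S ::= m K y]
mymymKymUymUy => mymymxxymUymUy   [K ::= x x]
mymymxxymUymUy => mymymxxymmymUy   [U ::= m]
mymymxxymmymUy => mymymxxymmymmy   [U ::= m]

S => mKy => mKmUy => mySmUy => mymKymUy => mymKmUymUy => mymySmUymUy => mymymKymUymUy => mymymxxymUymUy => mymymxxymmymUy => mymymxxymmymmy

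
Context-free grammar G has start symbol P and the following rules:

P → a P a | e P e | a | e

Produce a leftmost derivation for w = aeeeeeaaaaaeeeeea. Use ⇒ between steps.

P ⇒ aPa ⇒ aePea ⇒ aeePeea ⇒ aeeePeeea ⇒ aeeeePeeeea ⇒ aeeeeePeeeeea ⇒ aeeeeeaPaeeeeea ⇒ aeeeeeaaPaaeeeeea ⇒ aeeeeeaaaaaeeeeea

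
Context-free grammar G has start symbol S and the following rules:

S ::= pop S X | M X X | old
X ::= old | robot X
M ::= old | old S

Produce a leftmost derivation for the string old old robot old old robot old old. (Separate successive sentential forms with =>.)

S => M X X => old S X X => old M X X X X => old old X X X X => old old robot X X X X => old old robot old X X X => old old robot old old X X => old old robot old old robot X X => old old robot old old robot old X => old old robot old old robot old old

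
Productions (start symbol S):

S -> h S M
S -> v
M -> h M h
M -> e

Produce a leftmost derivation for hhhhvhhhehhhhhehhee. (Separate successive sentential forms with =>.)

S => hSM   [S -> h S M]
hSM => hhSMM   [S -> h S M]
hhSMM => hhhSMMM   [S -> h S M]
hhhSMMM => hhhhSMMMM   [S -> h S M]
hhhhSMMMM => hhhhvMMMM   [S -> v]
hhhhvMMMM => hhhhvhMhMMM   [M -> h M h]
hhhhvhMhMMM => hhhhvhhMhhMMM   [M -> h M h]
hhhhvhhMhhMMM => hhhhvhhhMhhhMMM   [M -> h M h]
hhhhvhhhMhhhMMM => hhhhvhhhehhhMMM   [M -> e]
hhhhvhhhehhhMMM => hhhhvhhhehhhhMhMM   [M -> h M h]
hhhhvhhhehhhhMhMM => hhhhvhhhehhhhhMhhMM   [M -> h M h]
hhhhvhhhehhhhhMhhMM => hhhhvhhhehhhhhehhMM   [M -> e]
hhhhvhhhehhhhhehhMM => hhhhvhhhehhhhhehheM   [M -> e]
hhhhvhhhehhhhhehheM => hhhhvhhhehhhhhehhee   [M -> e]

S => hSM => hhSMM => hhhSMMM => hhhhSMMMM => hhhhvMMMM => hhhhvhMhMMM => hhhhvhhMhhMMM => hhhhvhhhMhhhMMM => hhhhvhhhehhhMMM => hhhhvhhhehhhhMhMM => hhhhvhhhehhhhhMhhMM => hhhhvhhhehhhhhehhMM => hhhhvhhhehhhhhehheM => hhhhvhhhehhhhhehhee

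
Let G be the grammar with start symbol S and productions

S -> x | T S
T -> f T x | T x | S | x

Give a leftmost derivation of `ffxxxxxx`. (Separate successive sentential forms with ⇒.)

S ⇒ TS   [S -> T S]
TS ⇒ TxS   [T -> T x]
TxS ⇒ fTxxS   [T -> f T x]
fTxxS ⇒ ffTxxxS   [T -> f T x]
ffTxxxS ⇒ ffTxxxxS   [T -> T x]
ffTxxxxS ⇒ ffSxxxxS   [T -> S]
ffSxxxxS ⇒ ffxxxxxS   [S -> x]
ffxxxxxS ⇒ ffxxxxxx   [S -> x]

S ⇒ TS ⇒ TxS ⇒ fTxxS ⇒ ffTxxxS ⇒ ffTxxxxS ⇒ ffSxxxxS ⇒ ffxxxxxS ⇒ ffxxxxxx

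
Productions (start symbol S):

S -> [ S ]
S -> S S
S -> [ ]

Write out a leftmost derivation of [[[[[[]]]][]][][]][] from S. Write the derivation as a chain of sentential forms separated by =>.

S=>SS=>[S]S=>[SS]S=>[SSS]S=>[[S]SS]S=>[[SS]SS]S=>[[[S]S]SS]S=>[[[[S]]S]SS]S=>[[[[[S]]]S]SS]S=>[[[[[[]]]]S]SS]S=>[[[[[[]]]][]]SS]S=>[[[[[[]]]][]][]S]S=>[[[[[[]]]][]][][]]S=>[[[[[[]]]][]][][]][]

S => SS   [S -> S S]
SS => [S]S   [S -> [ S ]]
[S]S => [SS]S   [S -> S S]
[SS]S => [SSS]S   [S -> S S]
[SSS]S => [[S]SS]S   [S -> [ S ]]
[[S]SS]S => [[SS]SS]S   [S -> S S]
[[SS]SS]S => [[[S]S]SS]S   [S -> [ S ]]
[[[S]S]SS]S => [[[[S]]S]SS]S   [S -> [ S ]]
[[[[S]]S]SS]S => [[[[[S]]]S]SS]S   [S -> [ S ]]
[[[[[S]]]S]SS]S => [[[[[[]]]]S]SS]S   [S -> [ ]]
[[[[[[]]]]S]SS]S => [[[[[[]]]][]]SS]S   [S -> [ ]]
[[[[[[]]]][]]SS]S => [[[[[[]]]][]][]S]S   [S -> [ ]]
[[[[[[]]]][]][]S]S => [[[[[[]]]][]][][]]S   [S -> [ ]]
[[[[[[]]]][]][][]]S => [[[[[[]]]][]][][]][]   [S -> [ ]]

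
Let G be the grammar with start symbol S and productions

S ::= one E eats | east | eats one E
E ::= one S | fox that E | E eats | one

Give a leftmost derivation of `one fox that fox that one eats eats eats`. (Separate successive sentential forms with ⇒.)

S ⇒ one E eats   [S ::= one E eats]
one E eats ⇒ one E eats eats   [E ::= E eats]
one E eats eats ⇒ one E eats eats eats   [E ::= E eats]
one E eats eats eats ⇒ one fox that E eats eats eats   [E ::= fox that E]
one fox that E eats eats eats ⇒ one fox that fox that E eats eats eats   [E ::= fox that E]
one fox that fox that E eats eats eats ⇒ one fox that fox that one eats eats eats   [E ::= one]

S ⇒ one E eats ⇒ one E eats eats ⇒ one E eats eats eats ⇒ one fox that E eats eats eats ⇒ one fox that fox that E eats eats eats ⇒ one fox that fox that one eats eats eats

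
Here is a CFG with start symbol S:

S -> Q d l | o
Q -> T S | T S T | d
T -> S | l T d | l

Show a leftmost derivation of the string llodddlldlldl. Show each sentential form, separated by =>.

S => Qdl   [S -> Q d l]
Qdl => TSTdl   [Q -> T S T]
TSTdl => lSTdl   [T -> l]
lSTdl => lQdlTdl   [S -> Q d l]
lQdlTdl => lTSTdlTdl   [Q -> T S T]
lTSTdlTdl => llTdSTdlTdl   [T -> l T d]
llTdSTdlTdl => llSdSTdlTdl   [T -> S]
llSdSTdlTdl => llodSTdlTdl   [S -> o]
llodSTdlTdl => llodQdlTdlTdl   [S -> Q d l]
llodQdlTdlTdl => llodddlTdlTdl   [Q -> d]
llodddlTdlTdl => llodddlldlTdl   [T -> l]
llodddlldlTdl => llodddlldlldl   [T -> l]

S => Qdl => TSTdl => lSTdl => lQdlTdl => lTSTdlTdl => llTdSTdlTdl => llSdSTdlTdl => llodSTdlTdl => llodQdlTdlTdl => llodddlTdlTdl => llodddlldlTdl => llodddlldlldl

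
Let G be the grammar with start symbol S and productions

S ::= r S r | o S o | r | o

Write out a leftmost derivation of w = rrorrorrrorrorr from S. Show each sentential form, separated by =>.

S=>rSr=>rrSrr=>rroSorr=>rrorSrorr=>rrorrSrrorr=>rrorroSorrorr=>rrorrorSrorrorr=>rrorrorrrorrorr

S => rSr   [S ::= r S r]
rSr => rrSrr   [S ::= r S r]
rrSrr => rroSorr   [S ::= o S o]
rroSorr => rrorSrorr   [S ::= r S r]
rrorSrorr => rrorrSrrorr   [S ::= r S r]
rrorrSrrorr => rrorroSorrorr   [S ::= o S o]
rrorroSorrorr => rrorrorSrorrorr   [S ::= r S r]
rrorrorSrorrorr => rrorrorrrorrorr   [S ::= r]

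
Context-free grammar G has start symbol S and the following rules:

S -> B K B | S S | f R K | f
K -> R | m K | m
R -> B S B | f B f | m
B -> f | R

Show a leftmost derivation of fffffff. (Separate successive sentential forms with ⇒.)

S⇒BKB⇒fKB⇒fRB⇒fBSBB⇒fRSBB⇒fBSBSBB⇒ffSBSBB⇒fffBSBB⇒ffffSBB⇒fffffBB⇒ffffffB⇒fffffff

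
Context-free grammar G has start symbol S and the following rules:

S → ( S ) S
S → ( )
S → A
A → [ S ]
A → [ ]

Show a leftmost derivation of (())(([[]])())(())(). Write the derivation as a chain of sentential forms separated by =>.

S => (S)S => (())S => (())(S)S => (())((S)S)S => (())((A)S)S => (())(([S])S)S => (())(([A])S)S => (())(([[]])S)S => (())(([[]])())S => (())(([[]])())(S)S => (())(([[]])())(())S => (())(([[]])())(())()

S => (S)S   [S → ( S ) S]
(S)S => (())S   [S → ( )]
(())S => (())(S)S   [S → ( S ) S]
(())(S)S => (())((S)S)S   [S → ( S ) S]
(())((S)S)S => (())((A)S)S   [S → A]
(())((A)S)S => (())(([S])S)S   [A → [ S ]]
(())(([S])S)S => (())(([A])S)S   [S → A]
(())(([A])S)S => (())(([[]])S)S   [A → [ ]]
(())(([[]])S)S => (())(([[]])())S   [S → ( )]
(())(([[]])())S => (())(([[]])())(S)S   [S → ( S ) S]
(())(([[]])())(S)S => (())(([[]])())(())S   [S → ( )]
(())(([[]])())(())S => (())(([[]])())(())()   [S → ( )]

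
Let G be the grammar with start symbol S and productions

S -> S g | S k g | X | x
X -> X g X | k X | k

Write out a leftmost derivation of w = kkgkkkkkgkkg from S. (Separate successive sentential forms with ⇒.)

S ⇒ Skg ⇒ Xkg ⇒ XgXkg ⇒ XgXgXkg ⇒ kXgXgXkg ⇒ kkgXgXkg ⇒ kkgkXgXkg ⇒ kkgkkXgXkg ⇒ kkgkkkXgXkg ⇒ kkgkkkkXgXkg ⇒ kkgkkkkkgXkg ⇒ kkgkkkkkgkkg

S ⇒ Skg   [S -> S k g]
Skg ⇒ Xkg   [S -> X]
Xkg ⇒ XgXkg   [X -> X g X]
XgXkg ⇒ XgXgXkg   [X -> X g X]
XgXgXkg ⇒ kXgXgXkg   [X -> k X]
kXgXgXkg ⇒ kkgXgXkg   [X -> k]
kkgXgXkg ⇒ kkgkXgXkg   [X -> k X]
kkgkXgXkg ⇒ kkgkkXgXkg   [X -> k X]
kkgkkXgXkg ⇒ kkgkkkXgXkg   [X -> k X]
kkgkkkXgXkg ⇒ kkgkkkkXgXkg   [X -> k X]
kkgkkkkXgXkg ⇒ kkgkkkkkgXkg   [X -> k]
kkgkkkkkgXkg ⇒ kkgkkkkkgkkg   [X -> k]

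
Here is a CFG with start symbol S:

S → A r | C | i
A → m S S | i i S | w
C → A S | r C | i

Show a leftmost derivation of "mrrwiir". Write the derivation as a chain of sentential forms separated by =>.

S=>Ar=>mSSr=>mCSr=>mrCSr=>mrrCSr=>mrrASSr=>mrrwSSr=>mrrwiSr=>mrrwiir

S => Ar   [S → A r]
Ar => mSSr   [A → m S S]
mSSr => mCSr   [S → C]
mCSr => mrCSr   [C → r C]
mrCSr => mrrCSr   [C → r C]
mrrCSr => mrrASSr   [C → A S]
mrrASSr => mrrwSSr   [A → w]
mrrwSSr => mrrwiSr   [S → i]
mrrwiSr => mrrwiir   [S → i]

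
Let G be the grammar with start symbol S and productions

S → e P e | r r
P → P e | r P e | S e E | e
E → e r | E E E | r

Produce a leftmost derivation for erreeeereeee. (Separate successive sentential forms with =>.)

S => ePe   [S → e P e]
ePe => erPee   [P → r P e]
erPee => erPeee   [P → P e]
erPeee => errPeeee   [P → r P e]
errPeeee => errSeEeeee   [P → S e E]
errSeEeeee => errePeeEeeee   [S → e P e]
errePeeEeeee => erreeeeEeeee   [P → e]
erreeeeEeeee => erreeeereeee   [E → r]

S => ePe => erPee => erPeee => errPeeee => errSeEeeee => errePeeEeeee => erreeeeEeeee => erreeeereeee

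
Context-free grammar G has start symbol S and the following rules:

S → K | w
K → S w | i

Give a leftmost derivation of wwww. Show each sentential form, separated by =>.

S => K => Sw => Kw => Sww => Kww => Swww => wwww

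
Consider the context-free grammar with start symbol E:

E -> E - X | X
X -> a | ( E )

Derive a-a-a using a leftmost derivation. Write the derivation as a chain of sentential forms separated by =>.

E=>E-X=>E-X-X=>X-X-X=>a-X-X=>a-a-X=>a-a-a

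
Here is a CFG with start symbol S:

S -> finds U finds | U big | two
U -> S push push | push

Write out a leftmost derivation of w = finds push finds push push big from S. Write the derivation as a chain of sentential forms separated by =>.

S => U big   [S -> U big]
U big => S push push big   [U -> S push push]
S push push big => finds U finds push push big   [S -> finds U finds]
finds U finds push push big => finds push finds push push big   [U -> push]

S => U big => S push push big => finds U finds push push big => finds push finds push push big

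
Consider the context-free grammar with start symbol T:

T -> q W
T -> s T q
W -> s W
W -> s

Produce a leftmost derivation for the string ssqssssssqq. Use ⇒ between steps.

T ⇒ sTq   [T -> s T q]
sTq ⇒ ssTqq   [T -> s T q]
ssTqq ⇒ ssqWqq   [T -> q W]
ssqWqq ⇒ ssqsWqq   [W -> s W]
ssqsWqq ⇒ ssqssWqq   [W -> s W]
ssqssWqq ⇒ ssqsssWqq   [W -> s W]
ssqsssWqq ⇒ ssqssssWqq   [W -> s W]
ssqssssWqq ⇒ ssqsssssWqq   [W -> s W]
ssqsssssWqq ⇒ ssqssssssqq   [W -> s]

T ⇒ sTq ⇒ ssTqq ⇒ ssqWqq ⇒ ssqsWqq ⇒ ssqssWqq ⇒ ssqsssWqq ⇒ ssqssssWqq ⇒ ssqsssssWqq ⇒ ssqssssssqq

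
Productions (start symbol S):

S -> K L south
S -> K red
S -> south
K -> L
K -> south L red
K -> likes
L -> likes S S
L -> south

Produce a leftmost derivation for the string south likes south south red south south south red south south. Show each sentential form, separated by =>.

S => K L south => south L red L south => south likes S S red L south => south likes K L south S red L south => south likes south L red L south S red L south => south likes south south red L south S red L south => south likes south south red south south S red L south => south likes south south red south south south red L south => south likes south south red south south south red south south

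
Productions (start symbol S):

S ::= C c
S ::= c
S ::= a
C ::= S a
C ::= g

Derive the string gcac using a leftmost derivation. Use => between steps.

S => Cc   [S ::= C c]
Cc => Sac   [C ::= S a]
Sac => Ccac   [S ::= C c]
Ccac => gcac   [C ::= g]

S => Cc => Sac => Ccac => gcac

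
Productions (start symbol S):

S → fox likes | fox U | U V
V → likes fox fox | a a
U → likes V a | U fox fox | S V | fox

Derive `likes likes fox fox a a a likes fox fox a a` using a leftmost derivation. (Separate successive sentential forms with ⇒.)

S ⇒ U V ⇒ S V V ⇒ U V V V ⇒ likes V a V V V ⇒ likes likes fox fox a V V V ⇒ likes likes fox fox a a a V V ⇒ likes likes fox fox a a a likes fox fox V ⇒ likes likes fox fox a a a likes fox fox a a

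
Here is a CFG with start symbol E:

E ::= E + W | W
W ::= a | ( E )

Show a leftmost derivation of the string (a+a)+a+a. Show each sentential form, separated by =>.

E => E+W   [E ::= E + W]
E+W => E+W+W   [E ::= E + W]
E+W+W => W+W+W   [E ::= W]
W+W+W => (E)+W+W   [W ::= ( E )]
(E)+W+W => (E+W)+W+W   [E ::= E + W]
(E+W)+W+W => (W+W)+W+W   [E ::= W]
(W+W)+W+W => (a+W)+W+W   [W ::= a]
(a+W)+W+W => (a+a)+W+W   [W ::= a]
(a+a)+W+W => (a+a)+a+W   [W ::= a]
(a+a)+a+W => (a+a)+a+a   [W ::= a]

E => E+W => E+W+W => W+W+W => (E)+W+W => (E+W)+W+W => (W+W)+W+W => (a+W)+W+W => (a+a)+W+W => (a+a)+a+W => (a+a)+a+a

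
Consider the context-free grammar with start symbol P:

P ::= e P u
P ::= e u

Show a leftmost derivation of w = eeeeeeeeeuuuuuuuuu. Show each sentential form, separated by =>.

P=>ePu=>eePuu=>eeePuuu=>eeeePuuuu=>eeeeePuuuuu=>eeeeeePuuuuuu=>eeeeeeePuuuuuuu=>eeeeeeeePuuuuuuuu=>eeeeeeeeeuuuuuuuuu

P => ePu   [P ::= e P u]
ePu => eePuu   [P ::= e P u]
eePuu => eeePuuu   [P ::= e P u]
eeePuuu => eeeePuuuu   [P ::= e P u]
eeeePuuuu => eeeeePuuuuu   [P ::= e P u]
eeeeePuuuuu => eeeeeePuuuuuu   [P ::= e P u]
eeeeeePuuuuuu => eeeeeeePuuuuuuu   [P ::= e P u]
eeeeeeePuuuuuuu => eeeeeeeePuuuuuuuu   [P ::= e P u]
eeeeeeeePuuuuuuuu => eeeeeeeeeuuuuuuuuu   [P ::= e u]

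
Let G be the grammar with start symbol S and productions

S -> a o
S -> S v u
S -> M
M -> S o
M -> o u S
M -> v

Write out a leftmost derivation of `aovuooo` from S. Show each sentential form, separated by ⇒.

S ⇒ M ⇒ So ⇒ Mo ⇒ Soo ⇒ Moo ⇒ Sooo ⇒ Svuooo ⇒ aovuooo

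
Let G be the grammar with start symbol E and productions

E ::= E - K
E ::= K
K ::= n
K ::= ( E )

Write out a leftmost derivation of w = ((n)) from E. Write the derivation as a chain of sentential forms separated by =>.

E => K => (E) => (K) => ((E)) => ((K)) => ((n))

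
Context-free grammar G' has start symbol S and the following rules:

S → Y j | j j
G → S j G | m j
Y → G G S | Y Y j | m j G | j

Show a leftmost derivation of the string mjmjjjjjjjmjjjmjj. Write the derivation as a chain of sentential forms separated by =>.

S => Yj => mjGj => mjSjGj => mjYjjGj => mjmjGjjGj => mjmjSjGjjGj => mjmjjjjGjjGj => mjmjjjjSjGjjGj => mjmjjjjYjjGjjGj => mjmjjjjjjjGjjGj => mjmjjjjjjjmjjjGj => mjmjjjjjjjmjjjmjj

S => Yj   [S → Y j]
Yj => mjGj   [Y → m j G]
mjGj => mjSjGj   [G → S j G]
mjSjGj => mjYjjGj   [S → Y j]
mjYjjGj => mjmjGjjGj   [Y → m j G]
mjmjGjjGj => mjmjSjGjjGj   [G → S j G]
mjmjSjGjjGj => mjmjjjjGjjGj   [S → j j]
mjmjjjjGjjGj => mjmjjjjSjGjjGj   [G → S j G]
mjmjjjjSjGjjGj => mjmjjjjYjjGjjGj   [S → Y j]
mjmjjjjYjjGjjGj => mjmjjjjjjjGjjGj   [Y → j]
mjmjjjjjjjGjjGj => mjmjjjjjjjmjjjGj   [G → m j]
mjmjjjjjjjmjjjGj => mjmjjjjjjjmjjjmjj   [G → m j]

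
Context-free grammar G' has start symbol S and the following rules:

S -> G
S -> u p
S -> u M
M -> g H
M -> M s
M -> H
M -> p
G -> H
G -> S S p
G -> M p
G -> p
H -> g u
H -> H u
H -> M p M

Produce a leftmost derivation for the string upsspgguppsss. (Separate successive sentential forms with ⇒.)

S ⇒ uM ⇒ uMs ⇒ uMss ⇒ uMsss ⇒ uHsss ⇒ uMpMsss ⇒ uHpMsss ⇒ uMpMpMsss ⇒ uMspMpMsss ⇒ uMsspMpMsss ⇒ upsspMpMsss ⇒ upsspgHpMsss ⇒ upsspggupMsss ⇒ upsspgguppsss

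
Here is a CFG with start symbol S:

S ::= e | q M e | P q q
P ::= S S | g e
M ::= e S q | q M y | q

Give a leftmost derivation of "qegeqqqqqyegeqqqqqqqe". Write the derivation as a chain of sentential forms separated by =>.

S => qMe => qeSqe => qePqqqe => qeSSqqqe => qePqqSqqqe => qegeqqSqqqe => qegeqqPqqqqqe => qegeqqSSqqqqqe => qegeqqqMeSqqqqqe => qegeqqqqMyeSqqqqqe => qegeqqqqqyeSqqqqqe => qegeqqqqqyePqqqqqqqe => qegeqqqqqyegeqqqqqqqe

S => qMe   [S ::= q M e]
qMe => qeSqe   [M ::= e S q]
qeSqe => qePqqqe   [S ::= P q q]
qePqqqe => qeSSqqqe   [P ::= S S]
qeSSqqqe => qePqqSqqqe   [S ::= P q q]
qePqqSqqqe => qegeqqSqqqe   [P ::= g e]
qegeqqSqqqe => qegeqqPqqqqqe   [S ::= P q q]
qegeqqPqqqqqe => qegeqqSSqqqqqe   [P ::= S S]
qegeqqSSqqqqqe => qegeqqqMeSqqqqqe   [S ::= q M e]
qegeqqqMeSqqqqqe => qegeqqqqMyeSqqqqqe   [M ::= q M y]
qegeqqqqMyeSqqqqqe => qegeqqqqqyeSqqqqqe   [M ::= q]
qegeqqqqqyeSqqqqqe => qegeqqqqqyePqqqqqqqe   [S ::= P q q]
qegeqqqqqyePqqqqqqqe => qegeqqqqqyegeqqqqqqqe   [P ::= g e]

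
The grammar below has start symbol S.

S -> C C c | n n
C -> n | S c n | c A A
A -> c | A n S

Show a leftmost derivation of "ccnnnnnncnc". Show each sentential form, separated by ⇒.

S ⇒ CCc   [S -> C C c]
CCc ⇒ cAACc   [C -> c A A]
cAACc ⇒ cAnSACc   [A -> A n S]
cAnSACc ⇒ cAnSnSACc   [A -> A n S]
cAnSnSACc ⇒ ccnSnSACc   [A -> c]
ccnSnSACc ⇒ ccnnnnSACc   [S -> n n]
ccnnnnSACc ⇒ ccnnnnnnACc   [S -> n n]
ccnnnnnnACc ⇒ ccnnnnnncCc   [A -> c]
ccnnnnnncCc ⇒ ccnnnnnncnc   [C -> n]

S ⇒ CCc ⇒ cAACc ⇒ cAnSACc ⇒ cAnSnSACc ⇒ ccnSnSACc ⇒ ccnnnnSACc ⇒ ccnnnnnnACc ⇒ ccnnnnnncCc ⇒ ccnnnnnncnc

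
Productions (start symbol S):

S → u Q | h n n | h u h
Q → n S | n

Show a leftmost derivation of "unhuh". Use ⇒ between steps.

S ⇒ uQ ⇒ unS ⇒ unhuh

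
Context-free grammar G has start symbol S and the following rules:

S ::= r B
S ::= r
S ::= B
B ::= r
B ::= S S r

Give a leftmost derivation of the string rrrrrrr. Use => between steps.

S=>rB=>rSSr=>rrBSr=>rrSSrSr=>rrrSrSr=>rrrrrSr=>rrrrrrr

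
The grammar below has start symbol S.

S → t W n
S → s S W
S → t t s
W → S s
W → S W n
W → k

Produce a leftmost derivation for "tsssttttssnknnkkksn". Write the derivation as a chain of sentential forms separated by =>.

S=>tWn=>tSsn=>tsSWsn=>tssSWWsn=>tsssSWWWsn=>tssstWnWWWsn=>tssstSWnnWWWsn=>tsssttWnWnnWWWsn=>tsssttSsnWnnWWWsn=>tsssttttssnWnnWWWsn=>tsssttttssnknnWWWsn=>tsssttttssnknnkWWsn=>tsssttttssnknnkkWsn=>tsssttttssnknnkkksn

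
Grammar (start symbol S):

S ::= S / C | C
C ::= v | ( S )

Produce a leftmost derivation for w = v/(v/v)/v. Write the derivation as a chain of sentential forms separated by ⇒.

S⇒S/C⇒S/C/C⇒C/C/C⇒v/C/C⇒v/(S)/C⇒v/(S/C)/C⇒v/(C/C)/C⇒v/(v/C)/C⇒v/(v/v)/C⇒v/(v/v)/v

S ⇒ S/C   [S ::= S / C]
S/C ⇒ S/C/C   [S ::= S / C]
S/C/C ⇒ C/C/C   [S ::= C]
C/C/C ⇒ v/C/C   [C ::= v]
v/C/C ⇒ v/(S)/C   [C ::= ( S )]
v/(S)/C ⇒ v/(S/C)/C   [S ::= S / C]
v/(S/C)/C ⇒ v/(C/C)/C   [S ::= C]
v/(C/C)/C ⇒ v/(v/C)/C   [C ::= v]
v/(v/C)/C ⇒ v/(v/v)/C   [C ::= v]
v/(v/v)/C ⇒ v/(v/v)/v   [C ::= v]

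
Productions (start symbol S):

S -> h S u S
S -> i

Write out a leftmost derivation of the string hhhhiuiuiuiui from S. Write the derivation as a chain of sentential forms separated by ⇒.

S ⇒ hSuS   [S -> h S u S]
hSuS ⇒ hhSuSuS   [S -> h S u S]
hhSuSuS ⇒ hhhSuSuSuS   [S -> h S u S]
hhhSuSuSuS ⇒ hhhhSuSuSuSuS   [S -> h S u S]
hhhhSuSuSuSuS ⇒ hhhhiuSuSuSuS   [S -> i]
hhhhiuSuSuSuS ⇒ hhhhiuiuSuSuS   [S -> i]
hhhhiuiuSuSuS ⇒ hhhhiuiuiuSuS   [S -> i]
hhhhiuiuiuSuS ⇒ hhhhiuiuiuiuS   [S -> i]
hhhhiuiuiuiuS ⇒ hhhhiuiuiuiui   [S -> i]

S⇒hSuS⇒hhSuSuS⇒hhhSuSuSuS⇒hhhhSuSuSuSuS⇒hhhhiuSuSuSuS⇒hhhhiuiuSuSuS⇒hhhhiuiuiuSuS⇒hhhhiuiuiuiuS⇒hhhhiuiuiuiui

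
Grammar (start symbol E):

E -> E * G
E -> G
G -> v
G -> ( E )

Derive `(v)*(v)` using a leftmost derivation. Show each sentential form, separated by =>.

E=>E*G=>G*G=>(E)*G=>(G)*G=>(v)*G=>(v)*(E)=>(v)*(G)=>(v)*(v)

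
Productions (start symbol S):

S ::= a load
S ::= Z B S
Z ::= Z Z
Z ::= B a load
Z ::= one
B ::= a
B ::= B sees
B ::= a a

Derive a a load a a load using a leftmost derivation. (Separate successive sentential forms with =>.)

S => Z B S => B a load B S => a a load B S => a a load a S => a a load a a load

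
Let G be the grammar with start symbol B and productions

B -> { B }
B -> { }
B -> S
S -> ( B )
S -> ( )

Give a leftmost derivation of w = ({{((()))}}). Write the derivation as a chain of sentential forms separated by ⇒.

B ⇒ S ⇒ (B) ⇒ ({B}) ⇒ ({{B}}) ⇒ ({{S}}) ⇒ ({{(B)}}) ⇒ ({{(S)}}) ⇒ ({{((B))}}) ⇒ ({{((S))}}) ⇒ ({{((()))}})

B ⇒ S   [B -> S]
S ⇒ (B)   [S -> ( B )]
(B) ⇒ ({B})   [B -> { B }]
({B}) ⇒ ({{B}})   [B -> { B }]
({{B}}) ⇒ ({{S}})   [B -> S]
({{S}}) ⇒ ({{(B)}})   [S -> ( B )]
({{(B)}}) ⇒ ({{(S)}})   [B -> S]
({{(S)}}) ⇒ ({{((B))}})   [S -> ( B )]
({{((B))}}) ⇒ ({{((S))}})   [B -> S]
({{((S))}}) ⇒ ({{((()))}})   [S -> ( )]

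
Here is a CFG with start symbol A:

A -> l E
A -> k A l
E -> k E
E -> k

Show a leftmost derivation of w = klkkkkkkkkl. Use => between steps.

A => kAl => klEl => klkEl => klkkEl => klkkkEl => klkkkkEl => klkkkkkEl => klkkkkkkEl => klkkkkkkkEl => klkkkkkkkkl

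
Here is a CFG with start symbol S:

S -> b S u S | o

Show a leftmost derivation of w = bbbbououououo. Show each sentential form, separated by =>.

S=>bSuS=>bbSuSuS=>bbbSuSuSuS=>bbbbSuSuSuSuS=>bbbbouSuSuSuS=>bbbbououSuSuS=>bbbbouououSuS=>bbbbououououS=>bbbbououououo

S => bSuS   [S -> b S u S]
bSuS => bbSuSuS   [S -> b S u S]
bbSuSuS => bbbSuSuSuS   [S -> b S u S]
bbbSuSuSuS => bbbbSuSuSuSuS   [S -> b S u S]
bbbbSuSuSuSuS => bbbbouSuSuSuS   [S -> o]
bbbbouSuSuSuS => bbbbououSuSuS   [S -> o]
bbbbououSuSuS => bbbbouououSuS   [S -> o]
bbbbouououSuS => bbbbououououS   [S -> o]
bbbbououououS => bbbbououououo   [S -> o]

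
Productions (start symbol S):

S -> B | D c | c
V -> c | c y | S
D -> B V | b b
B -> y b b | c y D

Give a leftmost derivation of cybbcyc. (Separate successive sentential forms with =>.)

S => Dc   [S -> D c]
Dc => BVc   [D -> B V]
BVc => cyDVc   [B -> c y D]
cyDVc => cybbVc   [D -> b b]
cybbVc => cybbcyc   [V -> c y]

S=>Dc=>BVc=>cyDVc=>cybbVc=>cybbcyc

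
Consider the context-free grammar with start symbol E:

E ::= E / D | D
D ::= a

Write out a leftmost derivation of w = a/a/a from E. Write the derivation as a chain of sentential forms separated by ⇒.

E ⇒ E/D   [E ::= E / D]
E/D ⇒ E/D/D   [E ::= E / D]
E/D/D ⇒ D/D/D   [E ::= D]
D/D/D ⇒ a/D/D   [D ::= a]
a/D/D ⇒ a/a/D   [D ::= a]
a/a/D ⇒ a/a/a   [D ::= a]

E ⇒ E/D ⇒ E/D/D ⇒ D/D/D ⇒ a/D/D ⇒ a/a/D ⇒ a/a/a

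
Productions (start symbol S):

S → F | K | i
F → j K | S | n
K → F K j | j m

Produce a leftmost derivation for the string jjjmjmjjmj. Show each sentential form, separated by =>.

S=>K=>FKj=>jKKj=>jFKjKj=>jjKKjKj=>jjjmKjKj=>jjjmjmjKj=>jjjmjmjjmj

S => K   [S → K]
K => FKj   [K → F K j]
FKj => jKKj   [F → j K]
jKKj => jFKjKj   [K → F K j]
jFKjKj => jjKKjKj   [F → j K]
jjKKjKj => jjjmKjKj   [K → j m]
jjjmKjKj => jjjmjmjKj   [K → j m]
jjjmjmjKj => jjjmjmjjmj   [K → j m]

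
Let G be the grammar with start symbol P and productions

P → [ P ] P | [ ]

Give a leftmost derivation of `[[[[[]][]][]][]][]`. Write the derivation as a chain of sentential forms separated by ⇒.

P ⇒ [P]P ⇒ [[P]P]P ⇒ [[[P]P]P]P ⇒ [[[[P]P]P]P]P ⇒ [[[[[]]P]P]P]P ⇒ [[[[[]][]]P]P]P ⇒ [[[[[]][]][]]P]P ⇒ [[[[[]][]][]][]]P ⇒ [[[[[]][]][]][]][]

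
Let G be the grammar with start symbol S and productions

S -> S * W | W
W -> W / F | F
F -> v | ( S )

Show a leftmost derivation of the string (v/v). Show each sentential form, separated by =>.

S=>W=>F=>(S)=>(W)=>(W/F)=>(F/F)=>(v/F)=>(v/v)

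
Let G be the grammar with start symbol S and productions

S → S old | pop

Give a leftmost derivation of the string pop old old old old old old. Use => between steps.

S => S old   [S → S old]
S old => S old old   [S → S old]
S old old => S old old old   [S → S old]
S old old old => S old old old old   [S → S old]
S old old old old => S old old old old old   [S → S old]
S old old old old old => S old old old old old old   [S → S old]
S old old old old old old => pop old old old old old old   [S → pop]

S => S old => S old old => S old old old => S old old old old => S old old old old old => S old old old old old old => pop old old old old old old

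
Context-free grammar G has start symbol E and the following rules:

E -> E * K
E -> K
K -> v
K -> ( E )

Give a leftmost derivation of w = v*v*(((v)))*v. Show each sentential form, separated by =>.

E => E*K   [E -> E * K]
E*K => E*K*K   [E -> E * K]
E*K*K => E*K*K*K   [E -> E * K]
E*K*K*K => K*K*K*K   [E -> K]
K*K*K*K => v*K*K*K   [K -> v]
v*K*K*K => v*v*K*K   [K -> v]
v*v*K*K => v*v*(E)*K   [K -> ( E )]
v*v*(E)*K => v*v*(K)*K   [E -> K]
v*v*(K)*K => v*v*((E))*K   [K -> ( E )]
v*v*((E))*K => v*v*((K))*K   [E -> K]
v*v*((K))*K => v*v*(((E)))*K   [K -> ( E )]
v*v*(((E)))*K => v*v*(((K)))*K   [E -> K]
v*v*(((K)))*K => v*v*(((v)))*K   [K -> v]
v*v*(((v)))*K => v*v*(((v)))*v   [K -> v]

E => E*K => E*K*K => E*K*K*K => K*K*K*K => v*K*K*K => v*v*K*K => v*v*(E)*K => v*v*(K)*K => v*v*((E))*K => v*v*((K))*K => v*v*(((E)))*K => v*v*(((K)))*K => v*v*(((v)))*K => v*v*(((v)))*v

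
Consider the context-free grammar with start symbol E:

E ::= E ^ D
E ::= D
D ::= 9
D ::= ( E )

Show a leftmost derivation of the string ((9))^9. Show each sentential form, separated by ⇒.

E ⇒ E^D   [E ::= E ^ D]
E^D ⇒ D^D   [E ::= D]
D^D ⇒ (E)^D   [D ::= ( E )]
(E)^D ⇒ (D)^D   [E ::= D]
(D)^D ⇒ ((E))^D   [D ::= ( E )]
((E))^D ⇒ ((D))^D   [E ::= D]
((D))^D ⇒ ((9))^D   [D ::= 9]
((9))^D ⇒ ((9))^9   [D ::= 9]

E ⇒ E^D ⇒ D^D ⇒ (E)^D ⇒ (D)^D ⇒ ((E))^D ⇒ ((D))^D ⇒ ((9))^D ⇒ ((9))^9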